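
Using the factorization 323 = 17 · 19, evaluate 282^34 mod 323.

Mod 17: 282 ≡ 10; by Fermat, exponent reduces to 34 mod 16 = 2; 10^2 ≡ 15 (mod 17).
Mod 19: 282 ≡ 16; by Fermat, exponent reduces to 34 mod 18 = 16; 16^16 ≡ 17 (mod 19).
Combine by CRT: x ≡ 15 (mod 17), x ≡ 17 (mod 19) ⇒ x ≡ 321 (mod 323).

321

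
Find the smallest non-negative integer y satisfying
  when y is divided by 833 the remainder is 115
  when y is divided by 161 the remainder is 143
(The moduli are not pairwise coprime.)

Combine the congruences pairwise.
gcd(833, 161) = 7 and 7 | (143 − 115), so the pair is consistent; merging gives y ≡ 948 (mod 19159), where 19159 = lcm(833, 161).
The solution is unique modulo lcm(833, 161) = 19159.

948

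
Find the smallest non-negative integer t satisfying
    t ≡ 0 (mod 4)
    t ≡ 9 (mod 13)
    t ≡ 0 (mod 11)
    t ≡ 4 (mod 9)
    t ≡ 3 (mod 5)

23188

Combine the congruences pairwise.
From t ≡ 0 (mod 4) write t = 0 + 4s. Substituting into t ≡ 9 (mod 13) gives 4s ≡ 9 (mod 13), and since 4⁻¹ ≡ 10 (mod 13), s ≡ 12. Hence t ≡ 0 + 4·12 = 48 (mod 52).
From t ≡ 48 (mod 52) write t = 48 + 52s. Substituting into t ≡ 0 (mod 11) gives 52s ≡ 7 (mod 11), and since 8⁻¹ ≡ 7 (mod 11), s ≡ 5. Hence t ≡ 48 + 52·5 = 308 (mod 572).
From t ≡ 308 (mod 572) write t = 308 + 572s. Substituting into t ≡ 4 (mod 9) gives 572s ≡ 2 (mod 9), and since 5⁻¹ ≡ 2 (mod 9), s ≡ 4. Hence t ≡ 308 + 572·4 = 2596 (mod 5148).
From t ≡ 2596 (mod 5148) write t = 2596 + 5148s. Substituting into t ≡ 3 (mod 5) gives 5148s ≡ 2 (mod 5), and since 3⁻¹ ≡ 2 (mod 5), s ≡ 4. Hence t ≡ 2596 + 5148·4 = 23188 (mod 25740).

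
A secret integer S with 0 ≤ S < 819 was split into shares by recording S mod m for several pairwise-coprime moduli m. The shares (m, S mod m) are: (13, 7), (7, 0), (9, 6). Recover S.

The moduli are pairwise coprime; N = 13·7·9 = 819.
N/13 = 63; 63 ≡ 11 (mod 13); 11·6 ≡ 1, so inverse 6.
N/7 = 117; 117 ≡ 5 (mod 7); 5·3 ≡ 1, so inverse 3.
N/9 = 91; 91 ≡ 1 (mod 9), inverse 1.
S ≡ 7·63·6 + 0·117·3 + 6·91·1 = 3192.
3192 mod 819 = 735.

735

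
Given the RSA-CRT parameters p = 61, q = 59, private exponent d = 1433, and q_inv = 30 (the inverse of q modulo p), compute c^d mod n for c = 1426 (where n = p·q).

d_p = d mod (p−1) = 1433 mod 60 = 53; d_q = d mod (q−1) = 41.
m₁ = c^(d_p) mod p: c ≡ 23 (mod 61), and 23^53 mod 61 = 33.
m₂ = c^(d_q) mod q: c ≡ 10 (mod 59), and 10^41 mod 59 = 37.
h = q_inv·(m₁ − m₂) mod p = 30·(33 − 37) mod 61 = 2.
m = m₂ + h·q = 37 + 2·59 = 155.

155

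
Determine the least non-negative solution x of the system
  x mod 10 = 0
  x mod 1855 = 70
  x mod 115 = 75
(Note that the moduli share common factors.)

14910

gcd(10, 1855) = 5 and 5 | (70 − 0), so the pair is consistent; merging gives x ≡ 70 (mod 3710), where 3710 = lcm(10, 1855).
gcd(3710, 115) = 5 and 5 | (75 − 70), so the pair is consistent; merging gives x ≡ 14910 (mod 85330), where 85330 = lcm(3710, 115).
The solution is unique modulo lcm(10, 1855, 115) = 85330.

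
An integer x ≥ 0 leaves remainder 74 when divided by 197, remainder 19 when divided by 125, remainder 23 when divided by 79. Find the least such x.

1218519

From x ≡ 74 (mod 197) write x = 74 + 197t. Substituting into x ≡ 19 (mod 125) gives 197t ≡ 70 (mod 125), and since 72⁻¹ ≡ 33 (mod 125), t ≡ 60. Hence x ≡ 74 + 197·60 = 11894 (mod 24625).
From x ≡ 11894 (mod 24625) write x = 11894 + 24625t. Substituting into x ≡ 23 (mod 79) gives 24625t ≡ 58 (mod 79), and since 56⁻¹ ≡ 24 (mod 79), t ≡ 49. Hence x ≡ 11894 + 24625·49 = 1218519 (mod 1945375).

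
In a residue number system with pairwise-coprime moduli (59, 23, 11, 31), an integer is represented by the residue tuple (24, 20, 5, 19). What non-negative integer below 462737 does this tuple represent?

The moduli are pairwise coprime; N = 59·23·11·31 = 462737.
N/59 = 7843; 7843 ≡ 55 (mod 59); 55·44 ≡ 1, so inverse 44.
N/23 = 20119; 20119 ≡ 17 (mod 23); 17·19 ≡ 1, so inverse 19.
N/11 = 42067; 42067 ≡ 3 (mod 11); 3·4 ≡ 1, so inverse 4.
N/31 = 14927; 14927 ≡ 16 (mod 31); 16·2 ≡ 1, so inverse 2.
x ≡ 24·7843·44 + 20·20119·19 + 5·42067·4 + 19·14927·2 = 17335994.
17335994 mod 462737 = 214725.

214725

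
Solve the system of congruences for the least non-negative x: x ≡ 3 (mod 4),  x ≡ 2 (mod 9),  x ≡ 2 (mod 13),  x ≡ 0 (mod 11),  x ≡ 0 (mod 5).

17435

From x ≡ 3 (mod 4) write x = 3 + 4t. Substituting into x ≡ 2 (mod 9) gives 4t ≡ 8 (mod 9), and since 4⁻¹ ≡ 7 (mod 9), t ≡ 2. Hence x ≡ 3 + 4·2 = 11 (mod 36).
From x ≡ 11 (mod 36) write x = 11 + 36t. Substituting into x ≡ 2 (mod 13) gives 36t ≡ 4 (mod 13), and since 10⁻¹ ≡ 4 (mod 13), t ≡ 3. Hence x ≡ 11 + 36·3 = 119 (mod 468).
From x ≡ 119 (mod 468) write x = 119 + 468t. Substituting into x ≡ 0 (mod 11) gives 468t ≡ 2 (mod 11), and since 6⁻¹ ≡ 2 (mod 11), t ≡ 4. Hence x ≡ 119 + 468·4 = 1991 (mod 5148).
From x ≡ 1991 (mod 5148) write x = 1991 + 5148t. Substituting into x ≡ 0 (mod 5) gives 5148t ≡ 4 (mod 5), and since 3⁻¹ ≡ 2 (mod 5), t ≡ 3. Hence x ≡ 1991 + 5148·3 = 17435 (mod 25740).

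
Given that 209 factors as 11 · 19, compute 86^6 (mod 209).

Mod 11: 86 ≡ 9; 9^6 ≡ 9 (mod 11).
Mod 19: 86 ≡ 10; 10^6 ≡ 11 (mod 19).
Combine by CRT: x ≡ 9 (mod 11), x ≡ 11 (mod 19) ⇒ x ≡ 163 (mod 209).

163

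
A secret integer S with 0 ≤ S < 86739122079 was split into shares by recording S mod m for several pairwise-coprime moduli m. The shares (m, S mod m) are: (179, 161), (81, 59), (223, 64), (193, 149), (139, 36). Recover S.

18650657246

From S ≡ 161 (mod 179) write S = 161 + 179t. Substituting into S ≡ 59 (mod 81) gives 179t ≡ 60 (mod 81), and since 17⁻¹ ≡ 62 (mod 81), t ≡ 75. Hence S ≡ 161 + 179·75 = 13586 (mod 14499).
From S ≡ 13586 (mod 14499) write S = 13586 + 14499t. Substituting into S ≡ 64 (mod 223) gives 14499t ≡ 81 (mod 223), and since 4⁻¹ ≡ 56 (mod 223), t ≡ 76. Hence S ≡ 13586 + 14499·76 = 1115510 (mod 3233277).
From S ≡ 1115510 (mod 3233277) write S = 1115510 + 3233277t. Substituting into S ≡ 149 (mod 193) gives 3233277t ≡ 179 (mod 193), and since 141⁻¹ ≡ 167 (mod 193), t ≡ 171. Hence S ≡ 1115510 + 3233277·171 = 554005877 (mod 624022461).
From S ≡ 554005877 (mod 624022461) write S = 554005877 + 624022461t. Substituting into S ≡ 36 (mod 139) gives 624022461t ≡ 65 (mod 139), and since 31⁻¹ ≡ 9 (mod 139), t ≡ 29. Hence S ≡ 554005877 + 624022461·29 = 18650657246 (mod 86739122079).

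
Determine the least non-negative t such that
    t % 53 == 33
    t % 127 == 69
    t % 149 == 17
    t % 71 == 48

Combine the congruences pairwise.
From t ≡ 33 (mod 53) write t = 33 + 53s. Substituting into t ≡ 69 (mod 127) gives 53s ≡ 36 (mod 127), and since 53⁻¹ ≡ 12 (mod 127), s ≡ 51. Hence t ≡ 33 + 53·51 = 2736 (mod 6731).
From t ≡ 2736 (mod 6731) write t = 2736 + 6731s. Substituting into t ≡ 17 (mod 149) gives 6731s ≡ 112 (mod 149), and since 26⁻¹ ≡ 86 (mod 149), s ≡ 96. Hence t ≡ 2736 + 6731·96 = 648912 (mod 1002919).
From t ≡ 648912 (mod 1002919) write t = 648912 + 1002919s. Substituting into t ≡ 48 (mod 71) gives 1002919s ≡ 5 (mod 71), and since 44⁻¹ ≡ 21 (mod 71), s ≡ 34. Hence t ≡ 648912 + 1002919·34 = 34748158 (mod 71207249).

34748158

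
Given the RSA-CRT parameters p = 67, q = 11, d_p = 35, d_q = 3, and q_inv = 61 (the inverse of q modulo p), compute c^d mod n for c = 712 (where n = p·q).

380

m₁ = c^(d_p) mod p: c ≡ 42 (mod 67), and 42^35 mod 67 = 45.
m₂ = c^(d_q) mod q: c ≡ 8 (mod 11), and 8^3 mod 11 = 6.
h = q_inv·(m₁ − m₂) mod p = 61·(45 − 6) mod 67 = 34.
m = m₂ + h·q = 6 + 34·11 = 380.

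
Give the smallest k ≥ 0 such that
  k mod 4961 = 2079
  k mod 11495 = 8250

180675

gcd(4961, 11495) = 121 and 121 | (8250 − 2079), so the pair is consistent; merging gives k ≡ 180675 (mod 471295), where 471295 = lcm(4961, 11495).
The solution is unique modulo lcm(4961, 11495) = 471295.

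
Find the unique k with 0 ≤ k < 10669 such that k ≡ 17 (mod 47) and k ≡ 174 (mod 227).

628

From k ≡ 17 (mod 47) write k = 17 + 47t. Substituting into k ≡ 174 (mod 227) gives 47t ≡ 157 (mod 227), and since 47⁻¹ ≡ 29 (mod 227), t ≡ 13. Hence k ≡ 17 + 47·13 = 628 (mod 10669).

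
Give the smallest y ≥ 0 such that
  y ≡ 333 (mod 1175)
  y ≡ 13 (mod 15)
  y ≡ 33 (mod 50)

gcd(1175, 15) = 5 and 5 | (13 − 333), so the pair is consistent; merging gives y ≡ 2683 (mod 3525), where 3525 = lcm(1175, 15).
gcd(3525, 50) = 25 and 25 | (33 − 2683), so the pair is consistent; merging gives y ≡ 2683 (mod 7050), where 7050 = lcm(3525, 50).
The solution is unique modulo lcm(1175, 15, 50) = 7050.

2683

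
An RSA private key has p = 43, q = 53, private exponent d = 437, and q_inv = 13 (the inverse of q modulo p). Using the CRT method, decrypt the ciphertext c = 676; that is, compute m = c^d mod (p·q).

1819

d_p = d mod (p−1) = 437 mod 42 = 17; d_q = d mod (q−1) = 21.
m₁ = c^(d_p) mod p: c ≡ 31 (mod 43), and 31^17 mod 43 = 13.
m₂ = c^(d_q) mod q: c ≡ 40 (mod 53), and 40^21 mod 53 = 17.
h = q_inv·(m₁ − m₂) mod p = 13·(13 − 17) mod 43 = 34.
m = m₂ + h·q = 17 + 34·53 = 1819.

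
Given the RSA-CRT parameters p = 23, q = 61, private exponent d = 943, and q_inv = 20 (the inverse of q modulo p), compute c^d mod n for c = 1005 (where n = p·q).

d_p = d mod (p−1) = 943 mod 22 = 19; d_q = d mod (q−1) = 43.
m₁ = c^(d_p) mod p: c ≡ 16 (mod 23), and 16^19 mod 23 = 12.
m₂ = c^(d_q) mod q: c ≡ 29 (mod 61), and 29^43 mod 61 = 32.
h = q_inv·(m₁ − m₂) mod p = 20·(12 − 32) mod 23 = 14.
m = m₂ + h·q = 32 + 14·61 = 886.

886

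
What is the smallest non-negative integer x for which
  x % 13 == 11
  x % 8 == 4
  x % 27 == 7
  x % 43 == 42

From x ≡ 11 (mod 13) write x = 11 + 13t. Substituting into x ≡ 4 (mod 8) gives 13t ≡ 1 (mod 8), and since 5⁻¹ ≡ 5 (mod 8), t ≡ 5. Hence x ≡ 11 + 13·5 = 76 (mod 104).
From x ≡ 76 (mod 104) write x = 76 + 104t. Substituting into x ≡ 7 (mod 27) gives 104t ≡ 12 (mod 27), and since 23⁻¹ ≡ 20 (mod 27), t ≡ 24. Hence x ≡ 76 + 104·24 = 2572 (mod 2808).
From x ≡ 2572 (mod 2808) write x = 2572 + 2808t. Substituting into x ≡ 42 (mod 43) gives 2808t ≡ 7 (mod 43), and since 13⁻¹ ≡ 10 (mod 43), t ≡ 27. Hence x ≡ 2572 + 2808·27 = 78388 (mod 120744).

78388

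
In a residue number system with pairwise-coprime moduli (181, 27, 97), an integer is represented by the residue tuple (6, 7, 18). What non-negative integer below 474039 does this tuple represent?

The moduli are pairwise coprime; N = 181·27·97 = 474039.
N/181 = 2619; 2619 ≡ 85 (mod 181); 85·115 ≡ 1, so inverse 115.
N/27 = 17557; 17557 ≡ 7 (mod 27); 7·4 ≡ 1, so inverse 4.
N/97 = 4887; 4887 ≡ 37 (mod 97); 37·21 ≡ 1, so inverse 21.
x ≡ 6·2619·115 + 7·17557·4 + 18·4887·21 = 4145992.
4145992 mod 474039 = 353680.

353680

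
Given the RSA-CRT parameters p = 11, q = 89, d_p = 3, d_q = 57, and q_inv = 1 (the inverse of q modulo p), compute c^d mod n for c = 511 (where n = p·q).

m₁ = c^(d_p) mod p: c ≡ 5 (mod 11), and 5^3 mod 11 = 4.
m₂ = c^(d_q) mod q: c ≡ 66 (mod 89), and 66^57 mod 89 = 82.
h = q_inv·(m₁ − m₂) mod p = 1·(4 − 82) mod 11 = 10.
m = m₂ + h·q = 82 + 10·89 = 972.

972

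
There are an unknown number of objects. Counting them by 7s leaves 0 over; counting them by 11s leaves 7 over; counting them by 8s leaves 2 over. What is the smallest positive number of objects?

546

From N ≡ 0 (mod 7) write N = 0 + 7t. Substituting into N ≡ 7 (mod 11) gives 7t ≡ 7 (mod 11), and since 7⁻¹ ≡ 8 (mod 11), t ≡ 1. Hence N ≡ 0 + 7·1 = 7 (mod 77).
From N ≡ 7 (mod 77) write N = 7 + 77t. Substituting into N ≡ 2 (mod 8) gives 77t ≡ 3 (mod 8), and since 5⁻¹ ≡ 5 (mod 8), t ≡ 7. Hence N ≡ 7 + 77·7 = 546 (mod 616).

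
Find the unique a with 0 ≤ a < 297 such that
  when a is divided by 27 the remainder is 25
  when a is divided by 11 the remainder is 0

From a ≡ 25 (mod 27) write a = 25 + 27t. Substituting into a ≡ 0 (mod 11) gives 27t ≡ 8 (mod 11), and since 5⁻¹ ≡ 9 (mod 11), t ≡ 6. Hence a ≡ 25 + 27·6 = 187 (mod 297).

187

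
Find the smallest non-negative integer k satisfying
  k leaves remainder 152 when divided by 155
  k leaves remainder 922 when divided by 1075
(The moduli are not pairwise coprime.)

gcd(155, 1075) = 5 and 5 | (922 − 152), so the pair is consistent; merging gives k ≡ 17047 (mod 33325), where 33325 = lcm(155, 1075).
The solution is unique modulo lcm(155, 1075) = 33325.

17047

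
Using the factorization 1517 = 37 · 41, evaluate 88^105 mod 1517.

Mod 37: 88 ≡ 14; by Fermat, exponent reduces to 105 mod 36 = 33; 14^33 ≡ 31 (mod 37).
Mod 41: 88 ≡ 6; by Fermat, exponent reduces to 105 mod 40 = 25; 6^25 ≡ 14 (mod 41).
Combine by CRT: x ≡ 31 (mod 37), x ≡ 14 (mod 41) ⇒ x ≡ 1326 (mod 1517).

1326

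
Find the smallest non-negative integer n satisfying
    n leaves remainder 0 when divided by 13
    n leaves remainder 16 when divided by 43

From n ≡ 0 (mod 13) write n = 0 + 13t. Substituting into n ≡ 16 (mod 43) gives 13t ≡ 16 (mod 43), and since 13⁻¹ ≡ 10 (mod 43), t ≡ 31. Hence n ≡ 0 + 13·31 = 403 (mod 559).

403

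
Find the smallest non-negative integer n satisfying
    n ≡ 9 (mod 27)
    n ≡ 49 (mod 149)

From n ≡ 9 (mod 27) write n = 9 + 27t. Substituting into n ≡ 49 (mod 149) gives 27t ≡ 40 (mod 149), and since 27⁻¹ ≡ 138 (mod 149), t ≡ 7. Hence n ≡ 9 + 27·7 = 198 (mod 4023).

198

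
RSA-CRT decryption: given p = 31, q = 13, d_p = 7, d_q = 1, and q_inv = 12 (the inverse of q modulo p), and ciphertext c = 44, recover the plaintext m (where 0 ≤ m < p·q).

239

m₁ = c^(d_p) mod p: c ≡ 13 (mod 31), and 13^7 mod 31 = 22.
m₂ = c^(d_q) mod q: c ≡ 5 (mod 13), and 5^1 mod 13 = 5.
h = q_inv·(m₁ − m₂) mod p = 12·(22 − 5) mod 31 = 18.
m = m₂ + h·q = 5 + 18·13 = 239.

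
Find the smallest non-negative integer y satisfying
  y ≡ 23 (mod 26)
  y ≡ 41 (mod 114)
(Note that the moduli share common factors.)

725

Combine the congruences pairwise.
gcd(26, 114) = 2 and 2 | (41 − 23), so the pair is consistent; merging gives y ≡ 725 (mod 1482), where 1482 = lcm(26, 114).
The solution is unique modulo lcm(26, 114) = 1482.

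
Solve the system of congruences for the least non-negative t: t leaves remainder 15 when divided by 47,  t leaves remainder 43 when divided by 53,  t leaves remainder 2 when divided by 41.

Combine the congruences pairwise.
From t ≡ 15 (mod 47) write t = 15 + 47s. Substituting into t ≡ 43 (mod 53) gives 47s ≡ 28 (mod 53), and since 47⁻¹ ≡ 44 (mod 53), s ≡ 13. Hence t ≡ 15 + 47·13 = 626 (mod 2491).
From t ≡ 626 (mod 2491) write t = 626 + 2491s. Substituting into t ≡ 2 (mod 41) gives 2491s ≡ 32 (mod 41), and since 31⁻¹ ≡ 4 (mod 41), s ≡ 5. Hence t ≡ 626 + 2491·5 = 13081 (mod 102131).

13081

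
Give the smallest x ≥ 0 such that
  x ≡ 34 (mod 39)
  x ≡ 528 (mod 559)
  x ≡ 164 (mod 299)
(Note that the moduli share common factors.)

22888

Combine the congruences pairwise.
gcd(39, 559) = 13 and 13 | (528 − 34), so the pair is consistent; merging gives x ≡ 1087 (mod 1677), where 1677 = lcm(39, 559).
gcd(1677, 299) = 13 and 13 | (164 − 1087), so the pair is consistent; merging gives x ≡ 22888 (mod 38571), where 38571 = lcm(1677, 299).
The solution is unique modulo lcm(39, 559, 299) = 38571.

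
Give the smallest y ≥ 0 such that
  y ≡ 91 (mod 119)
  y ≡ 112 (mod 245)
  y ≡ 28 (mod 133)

Combine the congruences pairwise.
gcd(119, 245) = 7 and 7 | (112 − 91), so the pair is consistent; merging gives y ≡ 3542 (mod 4165), where 4165 = lcm(119, 245).
gcd(4165, 133) = 7 and 7 | (28 − 3542), so the pair is consistent; merging gives y ≡ 24367 (mod 79135), where 79135 = lcm(4165, 133).
The solution is unique modulo lcm(119, 245, 133) = 79135.

24367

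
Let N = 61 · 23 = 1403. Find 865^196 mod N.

1221

Mod 61: 865 ≡ 11; by Fermat, exponent reduces to 196 mod 60 = 16; 11^16 ≡ 1 (mod 61).
Mod 23: 865 ≡ 14; by Fermat, exponent reduces to 196 mod 22 = 20; 14^20 ≡ 2 (mod 23).
Combine by CRT: x ≡ 1 (mod 61), x ≡ 2 (mod 23) ⇒ x ≡ 1221 (mod 1403).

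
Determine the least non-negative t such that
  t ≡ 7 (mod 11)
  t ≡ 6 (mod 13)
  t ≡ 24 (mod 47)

Combine the congruences pairwise.
From t ≡ 7 (mod 11) write t = 7 + 11s. Substituting into t ≡ 6 (mod 13) gives 11s ≡ 12 (mod 13), and since 11⁻¹ ≡ 6 (mod 13), s ≡ 7. Hence t ≡ 7 + 11·7 = 84 (mod 143).
From t ≡ 84 (mod 143) write t = 84 + 143s. Substituting into t ≡ 24 (mod 47) gives 143s ≡ 34 (mod 47), and since 2⁻¹ ≡ 24 (mod 47), s ≡ 17. Hence t ≡ 84 + 143·17 = 2515 (mod 6721).

2515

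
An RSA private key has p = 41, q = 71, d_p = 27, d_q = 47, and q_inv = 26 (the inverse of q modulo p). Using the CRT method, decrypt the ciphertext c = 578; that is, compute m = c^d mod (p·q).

m₁ = c^(d_p) mod p: c ≡ 4 (mod 41), and 4^27 mod 41 = 25.
m₂ = c^(d_q) mod q: c ≡ 10 (mod 71), and 10^47 mod 71 = 18.
h = q_inv·(m₁ − m₂) mod p = 26·(25 − 18) mod 41 = 18.
m = m₂ + h·q = 18 + 18·71 = 1296.

1296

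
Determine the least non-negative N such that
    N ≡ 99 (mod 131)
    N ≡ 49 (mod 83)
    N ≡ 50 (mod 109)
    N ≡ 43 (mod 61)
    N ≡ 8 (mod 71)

3242985926

The moduli are pairwise coprime; M = 131·83·109·61·71 = 5132914967.
M/131 = 39182557; 39182557 ≡ 64 (mod 131); 64·43 ≡ 1, so inverse 43.
M/83 = 61842349; 61842349 ≡ 45 (mod 83); 45·24 ≡ 1, so inverse 24.
M/109 = 47090963; 47090963 ≡ 20 (mod 109); 20·60 ≡ 1, so inverse 60.
M/61 = 84146147; 84146147 ≡ 2 (mod 61); 2·31 ≡ 1, so inverse 31.
M/71 = 72294577; 72294577 ≡ 34 (mod 71); 34·23 ≡ 1, so inverse 23.
N ≡ 99·39182557·43 + 49·61842349·24 + 50·47090963·60 + 43·84146147·31 + 8·72294577·23 = 506268652692.
506268652692 mod 5132914967 = 3242985926.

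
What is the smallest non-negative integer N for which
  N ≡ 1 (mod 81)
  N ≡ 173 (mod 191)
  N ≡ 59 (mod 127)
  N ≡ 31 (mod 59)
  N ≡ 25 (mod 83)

From N ≡ 1 (mod 81) write N = 1 + 81t. Substituting into N ≡ 173 (mod 191) gives 81t ≡ 172 (mod 191), and since 81⁻¹ ≡ 158 (mod 191), t ≡ 54. Hence N ≡ 1 + 81·54 = 4375 (mod 15471).
From N ≡ 4375 (mod 15471) write N = 4375 + 15471t. Substituting into N ≡ 59 (mod 127) gives 15471t ≡ 2 (mod 127), and since 104⁻¹ ≡ 11 (mod 127), t ≡ 22. Hence N ≡ 4375 + 15471·22 = 344737 (mod 1964817).
From N ≡ 344737 (mod 1964817) write N = 344737 + 1964817t. Substituting into N ≡ 31 (mod 59) gives 1964817t ≡ 31 (mod 59), and since 58⁻¹ ≡ 58 (mod 59), t ≡ 28. Hence N ≡ 344737 + 1964817·28 = 55359613 (mod 115924203).
From N ≡ 55359613 (mod 115924203) write N = 55359613 + 115924203t. Substituting into N ≡ 25 (mod 83) gives 115924203t ≡ 1 (mod 83), and since 12⁻¹ ≡ 7 (mod 83), t ≡ 7. Hence N ≡ 55359613 + 115924203·7 = 866829034 (mod 9621708849).

866829034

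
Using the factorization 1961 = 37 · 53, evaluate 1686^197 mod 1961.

Mod 37: 1686 ≡ 21; by Fermat, exponent reduces to 197 mod 36 = 17; 21^17 ≡ 30 (mod 37).
Mod 53: 1686 ≡ 43; by Fermat, exponent reduces to 197 mod 52 = 41; 43^41 ≡ 6 (mod 53).
Combine by CRT: x ≡ 30 (mod 37), x ≡ 6 (mod 53) ⇒ x ≡ 1066 (mod 1961).

1066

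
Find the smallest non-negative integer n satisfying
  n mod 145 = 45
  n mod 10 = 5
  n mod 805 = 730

12805

gcd(145, 10) = 5 and 5 | (5 − 45), so the pair is consistent; merging gives n ≡ 45 (mod 290), where 290 = lcm(145, 10).
gcd(290, 805) = 5 and 5 | (730 − 45), so the pair is consistent; merging gives n ≡ 12805 (mod 46690), where 46690 = lcm(290, 805).
The solution is unique modulo lcm(145, 10, 805) = 46690.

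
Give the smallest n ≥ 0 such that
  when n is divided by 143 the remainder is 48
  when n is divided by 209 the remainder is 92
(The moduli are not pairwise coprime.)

1764

gcd(143, 209) = 11 and 11 | (92 − 48), so the pair is consistent; merging gives n ≡ 1764 (mod 2717), where 2717 = lcm(143, 209).
The solution is unique modulo lcm(143, 209) = 2717.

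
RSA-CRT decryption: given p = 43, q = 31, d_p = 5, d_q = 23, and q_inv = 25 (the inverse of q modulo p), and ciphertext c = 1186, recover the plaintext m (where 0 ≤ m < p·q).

884

m₁ = c^(d_p) mod p: c ≡ 25 (mod 43), and 25^5 mod 43 = 24.
m₂ = c^(d_q) mod q: c ≡ 8 (mod 31), and 8^23 mod 31 = 16.
h = q_inv·(m₁ − m₂) mod p = 25·(24 − 16) mod 43 = 28.
m = m₂ + h·q = 16 + 28·31 = 884.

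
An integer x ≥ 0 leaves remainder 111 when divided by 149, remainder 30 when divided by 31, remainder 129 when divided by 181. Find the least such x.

655711

The moduli are pairwise coprime; N = 149·31·181 = 836039.
N/149 = 5611; 5611 ≡ 98 (mod 149); 98·111 ≡ 1, so inverse 111.
N/31 = 26969; 26969 ≡ 30 (mod 31); 30·30 ≡ 1, so inverse 30.
N/181 = 4619; 4619 ≡ 94 (mod 181); 94·52 ≡ 1, so inverse 52.
x ≡ 111·5611·111 + 30·26969·30 + 129·4619·52 = 124389483.
124389483 mod 836039 = 655711.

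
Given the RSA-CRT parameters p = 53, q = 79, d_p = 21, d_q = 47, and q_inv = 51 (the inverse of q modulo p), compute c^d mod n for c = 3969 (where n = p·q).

m₁ = c^(d_p) mod p: c ≡ 47 (mod 53), and 47^21 mod 53 = 46.
m₂ = c^(d_q) mod q: c ≡ 19 (mod 79), and 19^47 mod 79 = 51.
h = q_inv·(m₁ − m₂) mod p = 51·(46 − 51) mod 53 = 10.
m = m₂ + h·q = 51 + 10·79 = 841.

841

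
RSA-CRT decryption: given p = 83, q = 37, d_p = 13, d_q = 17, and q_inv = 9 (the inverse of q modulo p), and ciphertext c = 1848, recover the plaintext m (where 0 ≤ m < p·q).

m₁ = c^(d_p) mod p: c ≡ 22 (mod 83), and 22^13 mod 83 = 52.
m₂ = c^(d_q) mod q: c ≡ 35 (mod 37), and 35^17 mod 37 = 19.
h = q_inv·(m₁ − m₂) mod p = 9·(52 − 19) mod 83 = 48.
m = m₂ + h·q = 19 + 48·37 = 1795.

1795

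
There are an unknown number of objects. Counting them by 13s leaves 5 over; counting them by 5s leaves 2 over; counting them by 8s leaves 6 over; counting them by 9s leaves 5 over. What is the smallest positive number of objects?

From N ≡ 5 (mod 13) write N = 5 + 13t. Substituting into N ≡ 2 (mod 5) gives 13t ≡ 2 (mod 5), and since 3⁻¹ ≡ 2 (mod 5), t ≡ 4. Hence N ≡ 5 + 13·4 = 57 (mod 65).
From N ≡ 57 (mod 65) write N = 57 + 65t. Substituting into N ≡ 6 (mod 8) gives 65t ≡ 5 (mod 8), and since 1⁻¹ ≡ 1 (mod 8), t ≡ 5. Hence N ≡ 57 + 65·5 = 382 (mod 520).
From N ≡ 382 (mod 520) write N = 382 + 520t. Substituting into N ≡ 5 (mod 9) gives 520t ≡ 1 (mod 9), and since 7⁻¹ ≡ 4 (mod 9), t ≡ 4. Hence N ≡ 382 + 520·4 = 2462 (mod 4680).

2462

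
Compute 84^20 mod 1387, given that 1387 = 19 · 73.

748

Mod 19: 84 ≡ 8; by Fermat, exponent reduces to 20 mod 18 = 2; 8^2 ≡ 7 (mod 19).
Mod 73: 84 ≡ 11; 11^20 ≡ 18 (mod 73).
Combine by CRT: x ≡ 7 (mod 19), x ≡ 18 (mod 73) ⇒ x ≡ 748 (mod 1387).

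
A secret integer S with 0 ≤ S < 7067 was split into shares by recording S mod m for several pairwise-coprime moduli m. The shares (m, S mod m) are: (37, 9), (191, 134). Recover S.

2044

Combine the congruences pairwise.
From S ≡ 9 (mod 37) write S = 9 + 37t. Substituting into S ≡ 134 (mod 191) gives 37t ≡ 125 (mod 191), and since 37⁻¹ ≡ 31 (mod 191), t ≡ 55. Hence S ≡ 9 + 37·55 = 2044 (mod 7067).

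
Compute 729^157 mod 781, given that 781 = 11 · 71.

Mod 11: 729 ≡ 3; by Fermat, exponent reduces to 157 mod 10 = 7; 3^7 ≡ 9 (mod 11).
Mod 71: 729 ≡ 19; by Fermat, exponent reduces to 157 mod 70 = 17; 19^17 ≡ 50 (mod 71).
Combine by CRT: x ≡ 9 (mod 11), x ≡ 50 (mod 71) ⇒ x ≡ 405 (mod 781).

405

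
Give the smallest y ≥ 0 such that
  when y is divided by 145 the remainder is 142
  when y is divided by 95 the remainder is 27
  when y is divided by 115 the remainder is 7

gcd(145, 95) = 5 and 5 | (27 − 142), so the pair is consistent; merging gives y ≡ 1737 (mod 2755), where 2755 = lcm(145, 95).
gcd(2755, 115) = 5 and 5 | (7 − 1737), so the pair is consistent; merging gives y ≡ 4492 (mod 63365), where 63365 = lcm(2755, 115).
The solution is unique modulo lcm(145, 95, 115) = 63365.

4492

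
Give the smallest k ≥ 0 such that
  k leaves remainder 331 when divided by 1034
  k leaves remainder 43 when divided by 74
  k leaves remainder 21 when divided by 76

Combine the congruences pairwise.
gcd(1034, 74) = 2 and 2 | (43 − 331), so the pair is consistent; merging gives k ≡ 34453 (mod 38258), where 38258 = lcm(1034, 74).
gcd(38258, 76) = 2 and 2 | (21 − 34453), so the pair is consistent; merging gives k ≡ 417033 (mod 1453804), where 1453804 = lcm(38258, 76).
The solution is unique modulo lcm(1034, 74, 76) = 1453804.

417033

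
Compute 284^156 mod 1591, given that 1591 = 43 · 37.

Mod 43: 284 ≡ 26; by Fermat, exponent reduces to 156 mod 42 = 30; 26^30 ≡ 41 (mod 43).
Mod 37: 284 ≡ 25; by Fermat, exponent reduces to 156 mod 36 = 12; 25^12 ≡ 26 (mod 37).
Combine by CRT: x ≡ 41 (mod 43), x ≡ 26 (mod 37) ⇒ x ≡ 729 (mod 1591).

729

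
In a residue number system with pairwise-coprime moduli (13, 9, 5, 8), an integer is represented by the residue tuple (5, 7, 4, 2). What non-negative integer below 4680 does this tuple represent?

1474

The moduli are pairwise coprime; N = 13·9·5·8 = 4680.
N/13 = 360; 360 ≡ 9 (mod 13); 9·3 ≡ 1, so inverse 3.
N/9 = 520; 520 ≡ 7 (mod 9); 7·4 ≡ 1, so inverse 4.
N/5 = 936; 936 ≡ 1 (mod 5), inverse 1.
N/8 = 585; 585 ≡ 1 (mod 8), inverse 1.
x ≡ 5·360·3 + 7·520·4 + 4·936·1 + 2·585·1 = 24874.
24874 mod 4680 = 1474.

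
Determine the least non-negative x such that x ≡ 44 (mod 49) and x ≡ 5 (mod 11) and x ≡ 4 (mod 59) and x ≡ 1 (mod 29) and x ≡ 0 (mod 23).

3281525

From x ≡ 44 (mod 49) write x = 44 + 49t. Substituting into x ≡ 5 (mod 11) gives 49t ≡ 5 (mod 11), and since 5⁻¹ ≡ 9 (mod 11), t ≡ 1. Hence x ≡ 44 + 49·1 = 93 (mod 539).
From x ≡ 93 (mod 539) write x = 93 + 539t. Substituting into x ≡ 4 (mod 59) gives 539t ≡ 29 (mod 59), and since 8⁻¹ ≡ 37 (mod 59), t ≡ 11. Hence x ≡ 93 + 539·11 = 6022 (mod 31801).
From x ≡ 6022 (mod 31801) write x = 6022 + 31801t. Substituting into x ≡ 1 (mod 29) gives 31801t ≡ 11 (mod 29), and since 17⁻¹ ≡ 12 (mod 29), t ≡ 16. Hence x ≡ 6022 + 31801·16 = 514838 (mod 922229).
From x ≡ 514838 (mod 922229) write x = 514838 + 922229t. Substituting into x ≡ 0 (mod 23) gives 922229t ≡ 17 (mod 23), and since 21⁻¹ ≡ 11 (mod 23), t ≡ 3. Hence x ≡ 514838 + 922229·3 = 3281525 (mod 21211267).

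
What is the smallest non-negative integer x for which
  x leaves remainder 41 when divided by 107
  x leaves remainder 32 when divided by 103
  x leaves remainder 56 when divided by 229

1837552

From x ≡ 41 (mod 107) write x = 41 + 107t. Substituting into x ≡ 32 (mod 103) gives 107t ≡ 94 (mod 103), and since 4⁻¹ ≡ 26 (mod 103), t ≡ 75. Hence x ≡ 41 + 107·75 = 8066 (mod 11021).
From x ≡ 8066 (mod 11021) write x = 8066 + 11021t. Substituting into x ≡ 56 (mod 229) gives 11021t ≡ 5 (mod 229), and since 29⁻¹ ≡ 79 (mod 229), t ≡ 166. Hence x ≡ 8066 + 11021·166 = 1837552 (mod 2523809).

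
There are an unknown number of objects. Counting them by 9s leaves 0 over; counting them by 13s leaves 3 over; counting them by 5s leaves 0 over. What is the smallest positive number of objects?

Combine the congruences pairwise.
From N ≡ 0 (mod 9) write N = 0 + 9t. Substituting into N ≡ 3 (mod 13) gives 9t ≡ 3 (mod 13), and since 9⁻¹ ≡ 3 (mod 13), t ≡ 9. Hence N ≡ 0 + 9·9 = 81 (mod 117).
From N ≡ 81 (mod 117) write N = 81 + 117t. Substituting into N ≡ 0 (mod 5) gives 117t ≡ 4 (mod 5), and since 2⁻¹ ≡ 3 (mod 5), t ≡ 2. Hence N ≡ 81 + 117·2 = 315 (mod 585).

315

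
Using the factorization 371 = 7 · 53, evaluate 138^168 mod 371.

Mod 7: 138 ≡ 5; since 6 | 168, by Fermat 5^168 ≡ 1 (mod 7).
Mod 53: 138 ≡ 32; by Fermat, exponent reduces to 168 mod 52 = 12; 32^12 ≡ 44 (mod 53).
Combine by CRT: x ≡ 1 (mod 7), x ≡ 44 (mod 53) ⇒ x ≡ 309 (mod 371).

309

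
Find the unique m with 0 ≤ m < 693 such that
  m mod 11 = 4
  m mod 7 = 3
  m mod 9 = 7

367

The moduli are pairwise coprime; N = 11·7·9 = 693.
N/11 = 63; 63 ≡ 8 (mod 11); 8·7 ≡ 1, so inverse 7.
N/7 = 99; 99 ≡ 1 (mod 7), inverse 1.
N/9 = 77; 77 ≡ 5 (mod 9); 5·2 ≡ 1, so inverse 2.
m ≡ 4·63·7 + 3·99·1 + 7·77·2 = 3139.
3139 mod 693 = 367.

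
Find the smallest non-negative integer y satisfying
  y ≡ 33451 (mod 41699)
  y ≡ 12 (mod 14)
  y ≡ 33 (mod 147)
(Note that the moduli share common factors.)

75150

gcd(41699, 14) = 7 and 7 | (12 − 33451), so the pair is consistent; merging gives y ≡ 75150 (mod 83398), where 83398 = lcm(41699, 14).
gcd(83398, 147) = 49 and 49 | (33 − 75150), so the pair is consistent; merging gives y ≡ 75150 (mod 250194), where 250194 = lcm(83398, 147).
The solution is unique modulo lcm(41699, 14, 147) = 250194.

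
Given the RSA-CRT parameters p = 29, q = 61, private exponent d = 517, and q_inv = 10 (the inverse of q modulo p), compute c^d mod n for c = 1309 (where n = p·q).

892

d_p = d mod (p−1) = 517 mod 28 = 13; d_q = d mod (q−1) = 37.
m₁ = c^(d_p) mod p: c ≡ 4 (mod 29), and 4^13 mod 29 = 22.
m₂ = c^(d_q) mod q: c ≡ 28 (mod 61), and 28^37 mod 61 = 38.
h = q_inv·(m₁ − m₂) mod p = 10·(22 − 38) mod 29 = 14.
m = m₂ + h·q = 38 + 14·61 = 892.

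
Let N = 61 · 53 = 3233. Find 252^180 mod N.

Mod 61: 252 ≡ 8; since 60 | 180, by Fermat 8^180 ≡ 1 (mod 61).
Mod 53: 252 ≡ 40; by Fermat, exponent reduces to 180 mod 52 = 24; 40^24 ≡ 16 (mod 53).
Combine by CRT: x ≡ 1 (mod 61), x ≡ 16 (mod 53) ⇒ x ≡ 2136 (mod 3233).

2136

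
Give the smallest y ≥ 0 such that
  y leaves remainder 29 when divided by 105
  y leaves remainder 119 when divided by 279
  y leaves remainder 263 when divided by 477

gcd(105, 279) = 3 and 3 | (119 − 29), so the pair is consistent; merging gives y ≡ 5699 (mod 9765), where 9765 = lcm(105, 279).
gcd(9765, 477) = 9 and 9 | (263 − 5699), so the pair is consistent; merging gives y ≡ 142409 (mod 517545), where 517545 = lcm(9765, 477).
The solution is unique modulo lcm(105, 279, 477) = 517545.

142409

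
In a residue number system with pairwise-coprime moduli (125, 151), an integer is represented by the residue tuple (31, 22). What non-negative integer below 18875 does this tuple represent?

From x ≡ 31 (mod 125) write x = 31 + 125t. Substituting into x ≡ 22 (mod 151) gives 125t ≡ 142 (mod 151), and since 125⁻¹ ≡ 29 (mod 151), t ≡ 41. Hence x ≡ 31 + 125·41 = 5156 (mod 18875).

5156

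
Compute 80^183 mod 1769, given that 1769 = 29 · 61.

515

Mod 29: 80 ≡ 22; by Fermat, exponent reduces to 183 mod 28 = 15; 22^15 ≡ 22 (mod 29).
Mod 61: 80 ≡ 19; by Fermat, exponent reduces to 183 mod 60 = 3; 19^3 ≡ 27 (mod 61).
Combine by CRT: x ≡ 22 (mod 29), x ≡ 27 (mod 61) ⇒ x ≡ 515 (mod 1769).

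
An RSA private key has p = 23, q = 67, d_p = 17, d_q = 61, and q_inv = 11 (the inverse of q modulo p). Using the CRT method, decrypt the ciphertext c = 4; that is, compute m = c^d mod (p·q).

462

m₁ = c^(d_p) mod p: c ≡ 4 (mod 23), and 4^17 mod 23 = 2.
m₂ = c^(d_q) mod q: c ≡ 4 (mod 67), and 4^61 mod 67 = 60.
h = q_inv·(m₁ − m₂) mod p = 11·(2 − 60) mod 23 = 6.
m = m₂ + h·q = 60 + 6·67 = 462.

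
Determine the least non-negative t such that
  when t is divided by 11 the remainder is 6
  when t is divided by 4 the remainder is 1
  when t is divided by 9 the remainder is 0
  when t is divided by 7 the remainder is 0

1953

The moduli are pairwise coprime; N = 11·4·9·7 = 2772.
N/11 = 252; 252 ≡ 10 (mod 11); 10·10 ≡ 1, so inverse 10.
N/4 = 693; 693 ≡ 1 (mod 4), inverse 1.
N/9 = 308; 308 ≡ 2 (mod 9); 2·5 ≡ 1, so inverse 5.
N/7 = 396; 396 ≡ 4 (mod 7); 4·2 ≡ 1, so inverse 2.
t ≡ 6·252·10 + 1·693·1 + 0·308·5 + 0·396·2 = 15813.
15813 mod 2772 = 1953.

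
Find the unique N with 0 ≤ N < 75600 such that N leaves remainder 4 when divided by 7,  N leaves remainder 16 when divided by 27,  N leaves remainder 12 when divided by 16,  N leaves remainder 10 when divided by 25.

The moduli are pairwise coprime; M = 7·27·16·25 = 75600.
M/7 = 10800; 10800 ≡ 6 (mod 7); 6·6 ≡ 1, so inverse 6.
M/27 = 2800; 2800 ≡ 19 (mod 27); 19·10 ≡ 1, so inverse 10.
M/16 = 4725; 4725 ≡ 5 (mod 16); 5·13 ≡ 1, so inverse 13.
M/25 = 3024; 3024 ≡ 24 (mod 25); 24·24 ≡ 1, so inverse 24.
N ≡ 4·10800·6 + 16·2800·10 + 12·4725·13 + 10·3024·24 = 2170060.
2170060 mod 75600 = 53260.

53260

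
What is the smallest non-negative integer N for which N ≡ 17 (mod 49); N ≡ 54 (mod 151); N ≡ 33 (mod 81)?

89295

The moduli are pairwise coprime; M = 49·151·81 = 599319.
M/49 = 12231; 12231 ≡ 30 (mod 49); 30·18 ≡ 1, so inverse 18.
M/151 = 3969; 3969 ≡ 43 (mod 151); 43·144 ≡ 1, so inverse 144.
M/81 = 7399; 7399 ≡ 28 (mod 81); 28·55 ≡ 1, so inverse 55.
N ≡ 17·12231·18 + 54·3969·144 + 33·7399·55 = 48034815.
48034815 mod 599319 = 89295.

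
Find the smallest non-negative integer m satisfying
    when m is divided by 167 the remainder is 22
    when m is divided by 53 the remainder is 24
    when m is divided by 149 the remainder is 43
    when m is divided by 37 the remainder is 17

22125351

The moduli are pairwise coprime; N = 167·53·149·37 = 48795563.
N/167 = 292189; 292189 ≡ 106 (mod 167); 106·52 ≡ 1, so inverse 52.
N/53 = 920671; 920671 ≡ 8 (mod 53); 8·20 ≡ 1, so inverse 20.
N/149 = 327487; 327487 ≡ 134 (mod 149); 134·139 ≡ 1, so inverse 139.
N/37 = 1318799; 1318799 ≡ 8 (mod 37); 8·14 ≡ 1, so inverse 14.
m ≡ 22·292189·52 + 24·920671·20 + 43·327487·139 + 17·1318799·14 = 3047450257.
3047450257 mod 48795563 = 22125351.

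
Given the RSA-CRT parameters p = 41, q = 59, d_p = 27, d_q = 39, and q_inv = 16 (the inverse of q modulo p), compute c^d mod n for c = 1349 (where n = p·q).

m₁ = c^(d_p) mod p: c ≡ 37 (mod 41), and 37^27 mod 41 = 16.
m₂ = c^(d_q) mod q: c ≡ 51 (mod 59), and 51^39 mod 59 = 57.
h = q_inv·(m₁ − m₂) mod p = 16·(16 − 57) mod 41 = 0.
m = m₂ + h·q = 57 + 0·59 = 57.

57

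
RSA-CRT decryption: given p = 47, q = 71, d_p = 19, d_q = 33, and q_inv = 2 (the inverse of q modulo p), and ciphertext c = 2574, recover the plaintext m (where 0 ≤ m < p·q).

m₁ = c^(d_p) mod p: c ≡ 36 (mod 47), and 36^19 mod 47 = 2.
m₂ = c^(d_q) mod q: c ≡ 18 (mod 71), and 18^33 mod 71 = 16.
h = q_inv·(m₁ − m₂) mod p = 2·(2 − 16) mod 47 = 19.
m = m₂ + h·q = 16 + 19·71 = 1365.

1365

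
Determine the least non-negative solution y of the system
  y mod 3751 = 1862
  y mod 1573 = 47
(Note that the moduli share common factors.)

gcd(3751, 1573) = 121 and 121 | (47 − 1862), so the pair is consistent; merging gives y ≡ 39372 (mod 48763), where 48763 = lcm(3751, 1573).
The solution is unique modulo lcm(3751, 1573) = 48763.

39372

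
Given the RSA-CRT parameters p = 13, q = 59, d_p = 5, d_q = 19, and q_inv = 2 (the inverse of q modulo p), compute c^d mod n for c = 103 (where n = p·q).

m₁ = c^(d_p) mod p: c ≡ 12 (mod 13), and 12^5 mod 13 = 12.
m₂ = c^(d_q) mod q: c ≡ 44 (mod 59), and 44^19 mod 59 = 31.
h = q_inv·(m₁ − m₂) mod p = 2·(12 − 31) mod 13 = 1.
m = m₂ + h·q = 31 + 1·59 = 90.

90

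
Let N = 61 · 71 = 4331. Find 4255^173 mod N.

Mod 61: 4255 ≡ 46; by Fermat, exponent reduces to 173 mod 60 = 53; 46^53 ≡ 36 (mod 61).
Mod 71: 4255 ≡ 66; by Fermat, exponent reduces to 173 mod 70 = 33; 66^33 ≡ 17 (mod 71).
Combine by CRT: x ≡ 36 (mod 61), x ≡ 17 (mod 71) ⇒ x ≡ 585 (mod 4331).

585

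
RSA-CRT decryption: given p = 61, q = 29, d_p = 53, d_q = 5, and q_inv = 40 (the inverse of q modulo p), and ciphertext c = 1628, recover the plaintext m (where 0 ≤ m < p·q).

m₁ = c^(d_p) mod p: c ≡ 42 (mod 61), and 42^53 mod 61 = 15.
m₂ = c^(d_q) mod q: c ≡ 4 (mod 29), and 4^5 mod 29 = 9.
h = q_inv·(m₁ − m₂) mod p = 40·(15 − 9) mod 61 = 57.
m = m₂ + h·q = 9 + 57·29 = 1662.

1662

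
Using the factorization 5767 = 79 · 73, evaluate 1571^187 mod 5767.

Mod 79: 1571 ≡ 70; by Fermat, exponent reduces to 187 mod 78 = 31; 70^31 ≡ 74 (mod 79).
Mod 73: 1571 ≡ 38; by Fermat, exponent reduces to 187 mod 72 = 43; 38^43 ≡ 61 (mod 73).
Combine by CRT: x ≡ 74 (mod 79), x ≡ 61 (mod 73) ⇒ x ≡ 864 (mod 5767).

864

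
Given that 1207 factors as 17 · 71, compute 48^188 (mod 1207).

Mod 17: 48 ≡ 14; by Fermat, exponent reduces to 188 mod 16 = 12; 14^12 ≡ 4 (mod 17).
Mod 71: 48 ≡ 48; by Fermat, exponent reduces to 188 mod 70 = 48; 48^48 ≡ 37 (mod 71).
Combine by CRT: x ≡ 4 (mod 17), x ≡ 37 (mod 71) ⇒ x ≡ 463 (mod 1207).

463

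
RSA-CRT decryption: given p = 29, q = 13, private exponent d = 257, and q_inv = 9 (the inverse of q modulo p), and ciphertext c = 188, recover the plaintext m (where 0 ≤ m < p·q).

d_p = d mod (p−1) = 257 mod 28 = 5; d_q = d mod (q−1) = 5.
m₁ = c^(d_p) mod p: c ≡ 14 (mod 29), and 14^5 mod 29 = 19.
m₂ = c^(d_q) mod q: c ≡ 6 (mod 13), and 6^5 mod 13 = 2.
h = q_inv·(m₁ − m₂) mod p = 9·(19 − 2) mod 29 = 8.
m = m₂ + h·q = 2 + 8·13 = 106.

106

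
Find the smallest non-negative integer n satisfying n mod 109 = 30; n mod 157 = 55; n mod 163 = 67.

The moduli are pairwise coprime; M = 109·157·163 = 2789419.
M/109 = 25591; 25591 ≡ 85 (mod 109); 85·59 ≡ 1, so inverse 59.
M/157 = 17767; 17767 ≡ 26 (mod 157); 26·151 ≡ 1, so inverse 151.
M/163 = 17113; 17113 ≡ 161 (mod 163); 161·81 ≡ 1, so inverse 81.
n ≡ 30·25591·59 + 55·17767·151 + 67·17113·81 = 285723256.
285723256 mod 2789419 = 1202518.

1202518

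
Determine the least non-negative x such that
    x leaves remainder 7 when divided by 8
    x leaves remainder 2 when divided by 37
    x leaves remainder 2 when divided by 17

From x ≡ 7 (mod 8) write x = 7 + 8t. Substituting into x ≡ 2 (mod 37) gives 8t ≡ 32 (mod 37), and since 8⁻¹ ≡ 14 (mod 37), t ≡ 4. Hence x ≡ 7 + 8·4 = 39 (mod 296).
From x ≡ 39 (mod 296) write x = 39 + 296t. Substituting into x ≡ 2 (mod 17) gives 296t ≡ 14 (mod 17), and since 7⁻¹ ≡ 5 (mod 17), t ≡ 2. Hence x ≡ 39 + 296·2 = 631 (mod 5032).

631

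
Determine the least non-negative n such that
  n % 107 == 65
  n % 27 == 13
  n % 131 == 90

314752

The moduli are pairwise coprime; M = 107·27·131 = 378459.
M/107 = 3537; 3537 ≡ 6 (mod 107); 6·18 ≡ 1, so inverse 18.
M/27 = 14017; 14017 ≡ 4 (mod 27); 4·7 ≡ 1, so inverse 7.
M/131 = 2889; 2889 ≡ 7 (mod 131); 7·75 ≡ 1, so inverse 75.
n ≡ 65·3537·18 + 13·14017·7 + 90·2889·75 = 24914587.
24914587 mod 378459 = 314752.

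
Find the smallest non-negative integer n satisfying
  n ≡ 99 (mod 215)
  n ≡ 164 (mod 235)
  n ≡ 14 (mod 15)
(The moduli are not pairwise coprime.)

Combine the congruences pairwise.
gcd(215, 235) = 5 and 5 | (164 − 99), so the pair is consistent; merging gives n ≡ 6979 (mod 10105), where 10105 = lcm(215, 235).
gcd(10105, 15) = 5 and 5 | (14 − 6979), so the pair is consistent; merging gives n ≡ 17084 (mod 30315), where 30315 = lcm(10105, 15).
The solution is unique modulo lcm(215, 235, 15) = 30315.

17084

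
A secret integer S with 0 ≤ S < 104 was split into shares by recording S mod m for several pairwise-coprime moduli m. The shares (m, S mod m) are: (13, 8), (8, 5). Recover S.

Combine the congruences pairwise.
From S ≡ 8 (mod 13) write S = 8 + 13t. Substituting into S ≡ 5 (mod 8) gives 13t ≡ 5 (mod 8), and since 5⁻¹ ≡ 5 (mod 8), t ≡ 1. Hence S ≡ 8 + 13·1 = 21 (mod 104).

21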